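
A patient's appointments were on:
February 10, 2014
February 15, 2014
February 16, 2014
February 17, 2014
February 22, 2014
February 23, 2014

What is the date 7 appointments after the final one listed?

March 10, 2014

The gap pattern 5, 1, 1, 5, 1 repeats every 3 events.
These are the Mondays, Saturdays and Sundays of each week.
Next Monday: February 24, 2014.
Next Saturday: March 1, 2014.
Next Sunday: March 2, 2014.
Next Monday: March 3, 2014.
The following Saturday is March 8, 2014.
Next Sunday: March 9, 2014.
The following Monday is March 10, 2014.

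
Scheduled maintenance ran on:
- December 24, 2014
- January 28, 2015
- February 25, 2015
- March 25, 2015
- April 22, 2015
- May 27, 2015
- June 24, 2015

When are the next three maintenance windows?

These are Wednesdays at 28- or 35-day spacing (35, 28, 28, 28, 35, 28).
The pattern: 4th Wednesday of the month.
4th Wednesday of July 2015: July 22, 2015.
4th Wednesday of August 2015: August 26, 2015.
4th Wednesday of September 2015: September 23, 2015.

July 22, 2015; August 26, 2015; September 23, 2015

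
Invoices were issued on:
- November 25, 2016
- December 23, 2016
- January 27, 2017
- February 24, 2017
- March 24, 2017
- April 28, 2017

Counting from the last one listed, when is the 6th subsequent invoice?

These are Fridays at 28- or 35-day spacing (28, 35, 28, 28, 35).
The pattern: 4th Friday of the month.
4th Friday of May 2017: May 26, 2017.
June 2017 — 4th Friday is June 23, 2017.
July 2017 — 4th Friday is July 28, 2017.
4th Friday of August 2017: August 25, 2017.
September 2017 — 4th Friday is September 22, 2017.
4th Friday of October 2017: October 27, 2017.

October 27, 2017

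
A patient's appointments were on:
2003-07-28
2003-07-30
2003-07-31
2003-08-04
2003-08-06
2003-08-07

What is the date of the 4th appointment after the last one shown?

Every event lands on a Monday or Wednesday or Thursday (gaps cycle 2, 1, 4, 2, 1).
So the schedule is: every Monday, Wednesday and Thursday.
Next Monday: 2003-08-11.
Next Wednesday: 2003-08-13.
The following Thursday is 2003-08-14.
Next Monday: 2003-08-18.

2003-08-18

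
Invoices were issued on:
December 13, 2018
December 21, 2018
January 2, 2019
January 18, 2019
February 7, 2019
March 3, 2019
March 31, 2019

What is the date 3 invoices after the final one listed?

The spacing grows by 4 each time: 8, 12, 16, 20, 24, 28 days.
Next gap: 32 days. March 31, 2019 + 32 days = May 2, 2019.
Next gap: 36 days. May 2, 2019 + 36 days = June 7, 2019.
Next gap: 40 days. June 7, 2019 + 40 days = July 17, 2019.

July 17, 2019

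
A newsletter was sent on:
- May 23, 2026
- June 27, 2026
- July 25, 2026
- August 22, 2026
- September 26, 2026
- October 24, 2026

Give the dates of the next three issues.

These are Saturdays at 28- or 35-day spacing (35, 28, 28, 35, 28).
The pattern: 4th Saturday of the month.
4th Saturday of November 2026: November 28, 2026.
December 2026 — 4th Saturday is December 26, 2026.
January 2027 — 4th Saturday is January 23, 2027.

November 28, 2026; December 26, 2026; January 23, 2027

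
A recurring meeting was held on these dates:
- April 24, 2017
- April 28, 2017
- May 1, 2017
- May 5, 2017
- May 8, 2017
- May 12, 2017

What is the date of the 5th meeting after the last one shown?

May 29, 2017

The gap pattern 4, 3, 4, 3, 4 repeats every 2 events.
These are the Mondays and Fridays of each week.
The following Monday is May 15, 2017.
The following Friday is May 19, 2017.
The following Monday is May 22, 2017.
The following Friday is May 26, 2017.
The following Monday is May 29, 2017.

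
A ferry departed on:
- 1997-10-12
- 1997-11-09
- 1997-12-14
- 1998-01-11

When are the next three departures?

Gaps: 28, 35, 28 days — a mix of 28 and 35. Every date is a Sunday.
Each is the 2nd Sunday of its month.
2nd Sunday of February 1998: 1998-02-08.
2nd Sunday of March 1998: 1998-03-08.
April 1998 — 2nd Sunday is 1998-04-12.

1998-02-08, 1998-03-08, 1998-04-12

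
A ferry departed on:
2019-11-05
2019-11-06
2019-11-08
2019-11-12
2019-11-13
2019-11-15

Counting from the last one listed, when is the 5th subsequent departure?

Every event lands on a Tuesday or Wednesday or Friday (gaps cycle 1, 2, 4, 1, 2).
So the schedule is: every Tuesday, Wednesday and Friday.
Next Tuesday: 2019-11-19.
The following Wednesday is 2019-11-20.
The following Friday is 2019-11-22.
Next Tuesday: 2019-11-26.
The following Wednesday is 2019-11-27.

2019-11-27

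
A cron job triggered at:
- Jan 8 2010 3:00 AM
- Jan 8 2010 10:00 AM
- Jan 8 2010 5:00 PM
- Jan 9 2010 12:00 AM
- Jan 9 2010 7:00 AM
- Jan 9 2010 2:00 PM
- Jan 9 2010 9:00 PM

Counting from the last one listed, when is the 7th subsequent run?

The interval is a steady 7 hours (7, 7, 7, 7, 7, 7).
Jan 9 2010 9:00 PM + 7 h = Jan 10 2010 4:00 AM.
Jan 10 2010 4:00 AM + 7 h = Jan 10 2010 11:00 AM.
Jan 10 2010 11:00 AM + 7 h = Jan 10 2010 6:00 PM.
Jan 10 2010 6:00 PM + 7 h = Jan 11 2010 1:00 AM.
Jan 11 2010 1:00 AM + 7 h = Jan 11 2010 8:00 AM.
Jan 11 2010 8:00 AM + 7 h = Jan 11 2010 3:00 PM.
Jan 11 2010 3:00 PM + 7 h = Jan 11 2010 10:00 PM.

Jan 11 2010 10:00 PM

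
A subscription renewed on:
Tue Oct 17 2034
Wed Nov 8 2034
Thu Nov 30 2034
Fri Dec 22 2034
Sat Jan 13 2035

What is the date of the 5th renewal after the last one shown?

Thu May 3 2035

Gaps between consecutive events: 22, 22, 22, 22 days — a constant 22-day interval.
Sat Jan 13 2035 + 22 days = Sun Feb 4 2035.
Sun Feb 4 2035 + 22 days = Mon Feb 26 2035.
Mon Feb 26 2035 + 22 days = Tue Mar 20 2035.
Tue Mar 20 2035 + 22 days = Wed Apr 11 2035.
Wed Apr 11 2035 + 22 days = Thu May 3 2035.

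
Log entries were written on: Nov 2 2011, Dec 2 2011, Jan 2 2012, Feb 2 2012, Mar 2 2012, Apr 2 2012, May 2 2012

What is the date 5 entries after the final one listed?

Gaps: 30, 31, 31, 29, 31, 30 days — not constant. Every event is on the 2nd of the month.
Pattern: the 2nd of each month.
Next: June 2012 → Jun 2 2012.
Next: July 2012 → Jul 2 2012.
Next: August 2012 → Aug 2 2012.
September 2012: Sep 2 2012.
Next: October 2012 → Oct 2 2012.

Oct 2 2012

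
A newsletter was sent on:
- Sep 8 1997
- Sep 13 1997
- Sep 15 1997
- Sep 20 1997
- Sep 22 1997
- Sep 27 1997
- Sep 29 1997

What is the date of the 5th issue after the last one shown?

Gaps: 5, 2, 5, 2, 5, 2 days — not constant, but cyclic with period 2.
The events fall on every Monday and Saturday.
Next Saturday: Oct 4 1997.
The following Monday is Oct 6 1997.
Next Saturday: Oct 11 1997.
The following Monday is Oct 13 1997.
Next Saturday: Oct 18 1997.

Oct 18 1997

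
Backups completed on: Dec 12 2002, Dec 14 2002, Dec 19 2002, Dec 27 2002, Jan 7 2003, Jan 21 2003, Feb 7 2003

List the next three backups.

The spacing grows by 3 each time: 2, 5, 8, 11, 14, 17 days.
Next gap: 20 days. Feb 7 2003 + 20 days = Feb 27 2003.
Next gap: 23 days. Feb 27 2003 + 23 days = Mar 22 2003.
Next gap: 26 days. Mar 22 2003 + 26 days = Apr 17 2003.

Feb 27 2003, Mar 22 2003, Apr 17 2003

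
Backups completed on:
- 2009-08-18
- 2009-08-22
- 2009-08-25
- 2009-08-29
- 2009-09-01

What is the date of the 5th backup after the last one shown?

2009-09-19

Gaps: 4, 3, 4, 3 days — not constant, but cyclic with period 2.
The events fall on every Tuesday and Saturday.
The following Saturday is 2009-09-05.
Next Tuesday: 2009-09-08.
The following Saturday is 2009-09-12.
Next Tuesday: 2009-09-15.
The following Saturday is 2009-09-19.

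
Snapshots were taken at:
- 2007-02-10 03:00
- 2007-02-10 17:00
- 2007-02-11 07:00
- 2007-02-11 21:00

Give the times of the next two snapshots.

The interval is a steady 14 hours (14, 14, 14).
2007-02-11 21:00 + 14 h = 2007-02-12 11:00.
2007-02-12 11:00 + 14 h = 2007-02-13 01:00.

2007-02-12 11:00, 2007-02-13 01:00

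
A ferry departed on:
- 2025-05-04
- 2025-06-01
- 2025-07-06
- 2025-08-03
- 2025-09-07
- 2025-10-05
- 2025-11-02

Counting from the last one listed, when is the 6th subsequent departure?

2026-05-03

Gaps: 28, 35, 28, 35, 28, 28 days — a mix of 28 and 35. Every date is a Sunday.
Each is the 1st Sunday of its month.
1st Sunday of December 2025: 2025-12-07.
January 2026 — 1st Sunday is 2026-01-04.
February 2026 — 1st Sunday is 2026-02-01.
1st Sunday of March 2026: 2026-03-01.
1st Sunday of April 2026: 2026-04-05.
1st Sunday of May 2026: 2026-05-03.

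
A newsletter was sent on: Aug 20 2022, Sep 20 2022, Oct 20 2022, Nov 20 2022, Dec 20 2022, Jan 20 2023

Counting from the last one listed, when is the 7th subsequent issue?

Gaps: 31, 30, 31, 30, 31 days — not constant. Every event is on the 20th of the month.
Pattern: the 20th of each month.
Next: February 2023 → Feb 20 2023.
Next: March 2023 → Mar 20 2023.
Next: April 2023 → Apr 20 2023.
Next: May 2023 → May 20 2023.
June 2023: Jun 20 2023.
July 2023: Jul 20 2023.
Next: August 2023 → Aug 20 2023.

Aug 20 2023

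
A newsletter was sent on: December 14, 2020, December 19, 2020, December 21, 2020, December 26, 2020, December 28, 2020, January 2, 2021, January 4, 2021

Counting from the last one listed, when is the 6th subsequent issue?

January 25, 2021

Every event lands on a Monday or Saturday (gaps cycle 5, 2, 5, 2, 5, 2).
So the schedule is: every Monday and Saturday.
The following Saturday is January 9, 2021.
Next Monday: January 11, 2021.
The following Saturday is January 16, 2021.
Next Monday: January 18, 2021.
Next Saturday: January 23, 2021.
The following Monday is January 25, 2021.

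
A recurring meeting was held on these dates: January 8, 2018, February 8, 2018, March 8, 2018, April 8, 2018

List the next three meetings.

Gaps: 31, 28, 31 days — not constant. Every event is on the 8th of the month.
Pattern: the 8th of each month.
Next: May 2018 → May 8, 2018.
June 2018: June 8, 2018.
Next: July 2018 → July 8, 2018.

May 8, 2018; June 8, 2018; July 8, 2018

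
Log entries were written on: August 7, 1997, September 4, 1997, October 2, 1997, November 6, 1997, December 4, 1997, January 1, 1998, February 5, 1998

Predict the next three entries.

March 5, 1998; April 2, 1998; May 7, 1998

Gaps: 28, 28, 35, 28, 28, 35 days — a mix of 28 and 35. Every date is a Thursday.
Each is the 1st Thursday of its month.
1st Thursday of March 1998: March 5, 1998.
1st Thursday of April 1998: April 2, 1998.
May 1998 — 1st Thursday is May 7, 1998.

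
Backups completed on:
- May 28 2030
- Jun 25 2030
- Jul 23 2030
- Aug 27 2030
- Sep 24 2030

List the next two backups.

All dates are Tuesdays, 28, 28, 35, 28 days apart.
Specifically, the 4th Tuesday of each month.
4th Tuesday of October 2030: Oct 22 2030.
November 2030 — 4th Tuesday is Nov 26 2030.

Oct 22 2030, Nov 26 2030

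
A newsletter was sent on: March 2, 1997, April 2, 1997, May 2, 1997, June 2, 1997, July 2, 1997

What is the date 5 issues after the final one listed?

December 2, 1997

Each date is the 2nd; the gaps (31, 30, 31, 30) track the month lengths.
The rule is the 2nd of each month.
Next: August 1997 → August 2, 1997.
September 1997: September 2, 1997.
Next: October 1997 → October 2, 1997.
November 1997: November 2, 1997.
December 1997: December 2, 1997.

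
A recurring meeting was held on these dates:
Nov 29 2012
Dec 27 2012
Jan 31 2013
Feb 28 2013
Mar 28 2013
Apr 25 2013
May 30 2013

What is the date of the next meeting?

Every date is a Thursday; gaps 28, 35, 28, 28, 28, 35 days.
Each is the last Thursday of its month (at least one falls on the 29th or later, ruling out '4th Thursday').
June 2013 ends with Thursday Jun 27 2013.

Jun 27 2013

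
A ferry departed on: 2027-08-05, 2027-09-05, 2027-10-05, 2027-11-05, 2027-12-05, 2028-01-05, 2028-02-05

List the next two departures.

Each date is the 5th; the gaps (31, 30, 31, 30, 31, 31) track the month lengths.
The rule is the 5th of each month.
Next: March 2028 → 2028-03-05.
April 2028: 2028-04-05.

2028-03-05, 2028-04-05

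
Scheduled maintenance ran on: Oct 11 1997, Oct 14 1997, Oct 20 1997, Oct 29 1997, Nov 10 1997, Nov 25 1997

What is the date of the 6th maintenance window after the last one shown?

Apr 27 1998

Gaps: 3, 6, 9, 12, 15 days — each gap is 3 larger than the previous one.
Next gap: 18 days. Nov 25 1997 + 18 days = Dec 13 1997.
Next gap: 21 days. Dec 13 1997 + 21 days = Jan 3 1998.
Next gap: 24 days. Jan 3 1998 + 24 days = Jan 27 1998.
Next gap: 27 days. Jan 27 1998 + 27 days = Feb 23 1998.
Next gap: 30 days. Feb 23 1998 + 30 days = Mar 25 1998.
Next gap: 33 days. Mar 25 1998 + 33 days = Apr 27 1998.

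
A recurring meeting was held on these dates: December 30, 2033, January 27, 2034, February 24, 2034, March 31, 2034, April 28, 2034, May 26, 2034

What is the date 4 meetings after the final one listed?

Every date is a Friday; gaps 28, 28, 35, 28, 28 days.
Each is the last Friday of its month (at least one falls on the 29th or later, ruling out '4th Friday').
June 2034 ends with Friday June 30, 2034.
July 2034 ends with Friday July 28, 2034.
August 2034 ends with Friday August 25, 2034.
September 2034 ends with Friday September 29, 2034.

September 29, 2034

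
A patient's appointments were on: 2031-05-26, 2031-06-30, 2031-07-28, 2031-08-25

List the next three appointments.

These are Mondays with 35, 28, 28-day gaps.
Each is the final Monday of its month — 2031-06-30 is past the 28th, so '4th Monday' doesn't fit.
Last Monday of September 2031: 2031-09-29.
October 2031 ends with Monday 2031-10-27.
November 2031 ends with Monday 2031-11-24.

2031-09-29, 2031-10-27, 2031-11-24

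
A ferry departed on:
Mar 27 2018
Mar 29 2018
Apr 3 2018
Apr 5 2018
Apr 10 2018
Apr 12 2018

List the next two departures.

Gaps: 2, 5, 2, 5, 2 days — not constant, but cyclic with period 2.
The events fall on every Tuesday and Thursday.
Next Tuesday: Apr 17 2018.
Next Thursday: Apr 19 2018.

Apr 17 2018, Apr 19 2018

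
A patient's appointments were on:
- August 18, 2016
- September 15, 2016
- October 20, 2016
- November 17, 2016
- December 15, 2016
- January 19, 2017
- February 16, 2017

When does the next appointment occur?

March 16, 2017

All dates are Thursdays, 28, 35, 28, 28, 35, 28 days apart.
Specifically, the 3rd Thursday of each month.
3rd Thursday of March 2017: March 16, 2017.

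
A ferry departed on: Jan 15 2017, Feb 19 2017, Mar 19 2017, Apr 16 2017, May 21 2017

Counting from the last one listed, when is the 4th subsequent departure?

Gaps: 35, 28, 28, 35 days — a mix of 28 and 35. Every date is a Sunday.
Each is the 3rd Sunday of its month.
3rd Sunday of June 2017: Jun 18 2017.
3rd Sunday of July 2017: Jul 16 2017.
August 2017 — 3rd Sunday is Aug 20 2017.
September 2017 — 3rd Sunday is Sep 17 2017.

Sep 17 2017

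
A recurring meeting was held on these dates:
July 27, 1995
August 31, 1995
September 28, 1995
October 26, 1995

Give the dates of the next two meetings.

November 30, 1995; December 28, 1995

Every date is a Thursday; gaps 35, 28, 28 days.
Each is the last Thursday of its month (at least one falls on the 29th or later, ruling out '4th Thursday').
November 1995 ends with Thursday November 30, 1995.
Last Thursday of December 1995: December 28, 1995.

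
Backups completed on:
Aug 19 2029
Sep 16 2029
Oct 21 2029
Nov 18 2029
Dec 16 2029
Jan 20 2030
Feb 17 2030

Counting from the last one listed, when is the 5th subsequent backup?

Jul 21 2030

These are Sundays at 28- or 35-day spacing (28, 35, 28, 28, 35, 28).
The pattern: 3rd Sunday of the month.
March 2030 — 3rd Sunday is Mar 17 2030.
April 2030 — 3rd Sunday is Apr 21 2030.
3rd Sunday of May 2030: May 19 2030.
3rd Sunday of June 2030: Jun 16 2030.
July 2030 — 3rd Sunday is Jul 21 2030.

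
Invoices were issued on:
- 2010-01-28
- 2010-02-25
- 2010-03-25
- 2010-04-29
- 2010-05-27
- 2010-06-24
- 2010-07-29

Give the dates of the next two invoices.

All Thursdays; the gaps (28, 28, 35, 28, 28, 35) vary with month length.
This is the last Thursday of each month.
August 2010 ends with Thursday 2010-08-26.
Last Thursday of September 2010: 2010-09-30.

2010-08-26, 2010-09-30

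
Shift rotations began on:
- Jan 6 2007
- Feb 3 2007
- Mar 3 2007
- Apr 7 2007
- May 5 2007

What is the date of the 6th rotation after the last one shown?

These are Saturdays at 28- or 35-day spacing (28, 28, 35, 28).
The pattern: 1st Saturday of the month.
June 2007 — 1st Saturday is Jun 2 2007.
1st Saturday of July 2007: Jul 7 2007.
August 2007 — 1st Saturday is Aug 4 2007.
September 2007 — 1st Saturday is Sep 1 2007.
October 2007 — 1st Saturday is Oct 6 2007.
1st Saturday of November 2007: Nov 3 2007.

Nov 3 2007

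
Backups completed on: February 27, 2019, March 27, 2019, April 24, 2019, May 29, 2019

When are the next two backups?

June 26, 2019; July 31, 2019

All Wednesdays; the gaps (28, 28, 35) vary with month length.
This is the last Wednesday of each month.
June 2019 ends with Wednesday June 26, 2019.
July 2019 ends with Wednesday July 31, 2019.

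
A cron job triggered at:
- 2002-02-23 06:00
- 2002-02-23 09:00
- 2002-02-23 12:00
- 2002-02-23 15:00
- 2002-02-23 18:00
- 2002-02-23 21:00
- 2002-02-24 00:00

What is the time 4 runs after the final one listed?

The interval is a steady 3 hours (3, 3, 3, 3, 3, 3).
2002-02-24 00:00 + 3 h = 2002-02-24 03:00.
2002-02-24 03:00 + 3 h = 2002-02-24 06:00.
2002-02-24 06:00 + 3 h = 2002-02-24 09:00.
2002-02-24 09:00 + 3 h = 2002-02-24 12:00.

2002-02-24 12:00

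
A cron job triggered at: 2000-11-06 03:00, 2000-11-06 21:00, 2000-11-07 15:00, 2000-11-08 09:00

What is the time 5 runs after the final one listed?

2000-11-12 03:00

Gaps: 18, 18, 18 hours — each event is 18 hours after the previous one.
2000-11-08 09:00 + 18 h = 2000-11-09 03:00.
2000-11-09 03:00 + 18 h = 2000-11-09 21:00.
2000-11-09 21:00 + 18 h = 2000-11-10 15:00.
2000-11-10 15:00 + 18 h = 2000-11-11 09:00.
2000-11-11 09:00 + 18 h = 2000-11-12 03:00.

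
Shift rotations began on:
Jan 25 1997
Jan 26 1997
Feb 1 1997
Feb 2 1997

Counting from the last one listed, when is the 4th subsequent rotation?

Feb 16 1997

The gap pattern 1, 6, 1 repeats every 2 events.
These are the Saturdays and Sundays of each week.
The following Saturday is Feb 8 1997.
Next Sunday: Feb 9 1997.
Next Saturday: Feb 15 1997.
The following Sunday is Feb 16 1997.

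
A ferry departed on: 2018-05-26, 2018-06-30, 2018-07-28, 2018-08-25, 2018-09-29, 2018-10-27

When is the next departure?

2018-11-24

These are Saturdays with 35, 28, 28, 35, 28-day gaps.
Each is the final Saturday of its month — 2018-06-30 is past the 28th, so '4th Saturday' doesn't fit.
Last Saturday of November 2018: 2018-11-24.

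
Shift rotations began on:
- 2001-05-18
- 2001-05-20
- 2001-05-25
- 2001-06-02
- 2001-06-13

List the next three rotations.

Intervals are 2, 5, 8, 11 days — an arithmetic progression with common difference 3.
Next gap: 14 days. 2001-06-13 + 14 days = 2001-06-27.
Next gap: 17 days. 2001-06-27 + 17 days = 2001-07-14.
Next gap: 20 days. 2001-07-14 + 20 days = 2001-08-03.

2001-06-27, 2001-07-14, 2001-08-03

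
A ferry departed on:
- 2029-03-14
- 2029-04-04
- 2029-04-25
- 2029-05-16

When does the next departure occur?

The spacing is 21, 21, 21 days — always 21 days.
2029-05-16 + 21 days = 2029-06-06.

2029-06-06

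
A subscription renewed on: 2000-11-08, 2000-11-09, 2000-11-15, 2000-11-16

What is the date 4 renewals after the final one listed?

2000-11-30

Every event lands on a Wednesday or Thursday (gaps cycle 1, 6, 1).
So the schedule is: every Wednesday and Thursday.
Next Wednesday: 2000-11-22.
Next Thursday: 2000-11-23.
Next Wednesday: 2000-11-29.
The following Thursday is 2000-11-30.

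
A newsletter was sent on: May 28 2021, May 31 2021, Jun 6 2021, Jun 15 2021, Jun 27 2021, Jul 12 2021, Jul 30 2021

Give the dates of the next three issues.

Aug 20 2021, Sep 13 2021, Oct 10 2021

Gaps: 3, 6, 9, 12, 15, 18 days — each gap is 3 larger than the previous one.
Next gap: 21 days. Jul 30 2021 + 21 days = Aug 20 2021.
Next gap: 24 days. Aug 20 2021 + 24 days = Sep 13 2021.
Next gap: 27 days. Sep 13 2021 + 27 days = Oct 10 2021.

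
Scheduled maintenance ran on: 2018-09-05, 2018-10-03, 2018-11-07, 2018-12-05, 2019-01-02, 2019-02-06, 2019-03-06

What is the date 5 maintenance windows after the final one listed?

2019-08-07

All dates are Wednesdays, 28, 35, 28, 28, 35, 28 days apart.
Specifically, the 1st Wednesday of each month.
1st Wednesday of April 2019: 2019-04-03.
May 2019 — 1st Wednesday is 2019-05-01.
June 2019 — 1st Wednesday is 2019-06-05.
1st Wednesday of July 2019: 2019-07-03.
1st Wednesday of August 2019: 2019-08-07.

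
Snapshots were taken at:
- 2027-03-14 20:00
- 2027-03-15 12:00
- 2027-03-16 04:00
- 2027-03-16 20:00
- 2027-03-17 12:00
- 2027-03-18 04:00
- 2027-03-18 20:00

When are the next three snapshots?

2027-03-19 12:00, 2027-03-20 04:00, 2027-03-20 20:00

The interval is a steady 16 hours (16, 16, 16, 16, 16, 16).
2027-03-18 20:00 + 16 h = 2027-03-19 12:00.
2027-03-19 12:00 + 16 h = 2027-03-20 04:00.
2027-03-20 04:00 + 16 h = 2027-03-20 20:00.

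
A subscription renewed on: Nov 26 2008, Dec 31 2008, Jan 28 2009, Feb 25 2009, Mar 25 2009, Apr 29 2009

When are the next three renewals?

May 27 2009, Jun 24 2009, Jul 29 2009

These are Wednesdays with 35, 28, 28, 28, 35-day gaps.
Each is the final Wednesday of its month — Dec 31 2008 is past the 28th, so '4th Wednesday' doesn't fit.
May 2009 ends with Wednesday May 27 2009.
June 2009 ends with Wednesday Jun 24 2009.
July 2009 ends with Wednesday Jul 29 2009.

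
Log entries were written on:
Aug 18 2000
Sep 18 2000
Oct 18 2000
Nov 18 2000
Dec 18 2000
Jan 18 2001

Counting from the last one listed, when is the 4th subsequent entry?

May 18 2001

Gaps: 31, 30, 31, 30, 31 days — not constant. Every event is on the 18th of the month.
Pattern: the 18th of each month.
February 2001: Feb 18 2001.
March 2001: Mar 18 2001.
Next: April 2001 → Apr 18 2001.
Next: May 2001 → May 18 2001.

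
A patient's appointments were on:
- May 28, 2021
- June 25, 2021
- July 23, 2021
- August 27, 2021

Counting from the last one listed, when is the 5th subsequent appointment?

All dates are Fridays, 28, 28, 35 days apart.
Specifically, the 4th Friday of each month.
4th Friday of September 2021: September 24, 2021.
4th Friday of October 2021: October 22, 2021.
4th Friday of November 2021: November 26, 2021.
December 2021 — 4th Friday is December 24, 2021.
January 2022 — 4th Friday is January 28, 2022.

January 28, 2022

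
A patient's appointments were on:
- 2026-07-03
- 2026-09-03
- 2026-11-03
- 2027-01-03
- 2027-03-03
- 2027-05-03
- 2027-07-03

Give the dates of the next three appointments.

Each date is the 3rd; the gaps (62, 61, 61, 59, 61, 61) track the month lengths.
The rule is the 3rd of every 2 months.
September 2027: 2027-09-03.
November 2027: 2027-11-03.
Next: January 2028 → 2028-01-03.

2027-09-03, 2027-11-03, 2028-01-03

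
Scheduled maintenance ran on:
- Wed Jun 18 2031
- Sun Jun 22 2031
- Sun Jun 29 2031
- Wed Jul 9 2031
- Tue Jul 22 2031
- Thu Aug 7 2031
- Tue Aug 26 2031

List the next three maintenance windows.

Wed Sep 17 2031, Sun Oct 12 2031, Sun Nov 9 2031

The spacing grows by 3 each time: 4, 7, 10, 13, 16, 19 days.
Next gap: 22 days. Tue Aug 26 2031 + 22 days = Wed Sep 17 2031.
Next gap: 25 days. Wed Sep 17 2031 + 25 days = Sun Oct 12 2031.
Next gap: 28 days. Sun Oct 12 2031 + 28 days = Sun Nov 9 2031.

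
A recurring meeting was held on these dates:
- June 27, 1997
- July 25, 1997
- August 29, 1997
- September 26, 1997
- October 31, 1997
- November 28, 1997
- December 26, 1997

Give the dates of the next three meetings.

January 30, 1998; February 27, 1998; March 27, 1998

These are Fridays with 28, 35, 28, 35, 28, 28-day gaps.
Each is the final Friday of its month — August 29, 1997 is past the 28th, so '4th Friday' doesn't fit.
January 1998 ends with Friday January 30, 1998.
February 1998 ends with Friday February 27, 1998.
Last Friday of March 1998: March 27, 1998.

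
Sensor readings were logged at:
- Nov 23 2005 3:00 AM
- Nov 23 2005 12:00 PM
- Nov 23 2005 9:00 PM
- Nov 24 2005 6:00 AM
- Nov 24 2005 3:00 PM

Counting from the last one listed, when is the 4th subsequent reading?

Gaps: 9, 9, 9, 9 hours — each event is 9 hours after the previous one.
Nov 24 2005 3:00 PM + 9 h = Nov 25 2005 12:00 AM.
Nov 25 2005 12:00 AM + 9 h = Nov 25 2005 9:00 AM.
Nov 25 2005 9:00 AM + 9 h = Nov 25 2005 6:00 PM.
Nov 25 2005 6:00 PM + 9 h = Nov 26 2005 3:00 AM.

Nov 26 2005 3:00 AM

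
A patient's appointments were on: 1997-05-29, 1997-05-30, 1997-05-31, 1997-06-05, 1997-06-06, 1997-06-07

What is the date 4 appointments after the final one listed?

1997-06-19

Gaps: 1, 1, 5, 1, 1 days — not constant, but cyclic with period 3.
The events fall on every Thursday, Friday and Saturday.
The following Thursday is 1997-06-12.
Next Friday: 1997-06-13.
The following Saturday is 1997-06-14.
Next Thursday: 1997-06-19.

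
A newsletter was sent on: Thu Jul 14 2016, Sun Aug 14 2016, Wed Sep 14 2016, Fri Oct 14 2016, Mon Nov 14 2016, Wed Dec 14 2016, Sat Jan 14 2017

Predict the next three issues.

Tue Feb 14 2017, Tue Mar 14 2017, Fri Apr 14 2017

Each date is the 14th; the gaps (31, 31, 30, 31, 30, 31) track the month lengths.
The rule is the 14th of each month.
February 2017: Tue Feb 14 2017.
Next: March 2017 → Tue Mar 14 2017.
Next: April 2017 → Fri Apr 14 2017.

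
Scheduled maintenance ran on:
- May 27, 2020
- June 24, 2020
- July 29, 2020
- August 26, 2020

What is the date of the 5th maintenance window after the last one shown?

Every date is a Wednesday; gaps 28, 35, 28 days.
Each is the last Wednesday of its month (at least one falls on the 29th or later, ruling out '4th Wednesday').
September 2020 ends with Wednesday September 30, 2020.
Last Wednesday of October 2020: October 28, 2020.
Last Wednesday of November 2020: November 25, 2020.
December 2020 ends with Wednesday December 30, 2020.
January 2021 ends with Wednesday January 27, 2021.

January 27, 2021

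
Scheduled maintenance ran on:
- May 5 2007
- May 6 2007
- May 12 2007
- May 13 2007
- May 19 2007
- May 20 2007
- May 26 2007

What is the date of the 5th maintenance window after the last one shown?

Jun 10 2007

Every event lands on a Saturday or Sunday (gaps cycle 1, 6, 1, 6, 1, 6).
So the schedule is: every Saturday and Sunday.
Next Sunday: May 27 2007.
Next Saturday: Jun 2 2007.
Next Sunday: Jun 3 2007.
The following Saturday is Jun 9 2007.
The following Sunday is Jun 10 2007.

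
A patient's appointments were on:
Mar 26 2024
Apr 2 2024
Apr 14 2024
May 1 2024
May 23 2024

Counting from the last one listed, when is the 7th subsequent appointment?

Mar 13 2025

Gaps: 7, 12, 17, 22 days — each gap is 5 larger than the previous one.
Next gap: 27 days. May 23 2024 + 27 days = Jun 19 2024.
Next gap: 32 days. Jun 19 2024 + 32 days = Jul 21 2024.
Next gap: 37 days. Jul 21 2024 + 37 days = Aug 27 2024.
Next gap: 42 days. Aug 27 2024 + 42 days = Oct 8 2024.
Next gap: 47 days. Oct 8 2024 + 47 days = Nov 24 2024.
Next gap: 52 days. Nov 24 2024 + 52 days = Jan 15 2025.
Next gap: 57 days. Jan 15 2025 + 57 days = Mar 13 2025.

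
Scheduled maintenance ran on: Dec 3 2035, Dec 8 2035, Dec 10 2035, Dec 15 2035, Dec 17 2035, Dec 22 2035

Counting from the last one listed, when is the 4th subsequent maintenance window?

Jan 5 2036

Gaps: 5, 2, 5, 2, 5 days — not constant, but cyclic with period 2.
The events fall on every Monday and Saturday.
The following Monday is Dec 24 2035.
The following Saturday is Dec 29 2035.
Next Monday: Dec 31 2035.
Next Saturday: Jan 5 2036.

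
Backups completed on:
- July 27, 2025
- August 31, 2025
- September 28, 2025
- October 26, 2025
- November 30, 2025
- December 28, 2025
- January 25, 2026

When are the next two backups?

All Sundays; the gaps (35, 28, 28, 35, 28, 28) vary with month length.
This is the last Sunday of each month.
February 2026 ends with Sunday February 22, 2026.
March 2026 ends with Sunday March 29, 2026.

February 22, 2026; March 29, 2026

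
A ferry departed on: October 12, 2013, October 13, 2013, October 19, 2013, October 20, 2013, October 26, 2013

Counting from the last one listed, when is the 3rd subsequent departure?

Every event lands on a Saturday or Sunday (gaps cycle 1, 6, 1, 6).
So the schedule is: every Saturday and Sunday.
Next Sunday: October 27, 2013.
The following Saturday is November 2, 2013.
Next Sunday: November 3, 2013.

November 3, 2013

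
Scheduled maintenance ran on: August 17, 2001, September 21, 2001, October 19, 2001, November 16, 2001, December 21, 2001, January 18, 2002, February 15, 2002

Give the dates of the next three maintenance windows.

March 15, 2002; April 19, 2002; May 17, 2002

Gaps: 35, 28, 28, 35, 28, 28 days — a mix of 28 and 35. Every date is a Friday.
Each is the 3rd Friday of its month.
3rd Friday of March 2002: March 15, 2002.
3rd Friday of April 2002: April 19, 2002.
May 2002 — 3rd Friday is May 17, 2002.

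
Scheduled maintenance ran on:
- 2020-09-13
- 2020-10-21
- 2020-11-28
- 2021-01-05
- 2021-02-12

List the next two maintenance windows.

Every event comes 38 days after the last (38, 38, 38, 38).
2021-02-12 + 38 days = 2021-03-22.
2021-03-22 + 38 days = 2021-04-29.

2021-03-22, 2021-04-29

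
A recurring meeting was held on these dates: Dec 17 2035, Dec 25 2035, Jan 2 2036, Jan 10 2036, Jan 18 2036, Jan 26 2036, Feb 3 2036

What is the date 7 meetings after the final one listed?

Mar 30 2036

Gaps between consecutive events: 8, 8, 8, 8, 8, 8 days — a constant 8-day interval.
Feb 3 2036 + 8 days = Feb 11 2036.
Feb 11 2036 + 8 days = Feb 19 2036.
Feb 19 2036 + 8 days = Feb 27 2036.
Feb 27 2036 + 8 days = Mar 6 2036.
Mar 6 2036 + 8 days = Mar 14 2036.
Mar 14 2036 + 8 days = Mar 22 2036.
Mar 22 2036 + 8 days = Mar 30 2036.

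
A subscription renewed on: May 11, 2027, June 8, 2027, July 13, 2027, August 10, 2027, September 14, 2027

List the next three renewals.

All dates are Tuesdays, 28, 35, 28, 35 days apart.
Specifically, the 2nd Tuesday of each month.
October 2027 — 2nd Tuesday is October 12, 2027.
2nd Tuesday of November 2027: November 9, 2027.
December 2027 — 2nd Tuesday is December 14, 2027.

October 12, 2027; November 9, 2027; December 14, 2027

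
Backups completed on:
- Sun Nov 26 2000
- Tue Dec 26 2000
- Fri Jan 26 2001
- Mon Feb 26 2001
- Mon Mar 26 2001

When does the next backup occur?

Thu Apr 26 2001

The day-of-month is always 26 (30, 31, 31, 28 days between events).
So this recurs on the 26th of each month.
Next: April 2001 → Thu Apr 26 2001.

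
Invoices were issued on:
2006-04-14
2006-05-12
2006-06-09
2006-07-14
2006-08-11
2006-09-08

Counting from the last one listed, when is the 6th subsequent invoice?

Gaps: 28, 28, 35, 28, 28 days — a mix of 28 and 35. Every date is a Friday.
Each is the 2nd Friday of its month.
October 2006 — 2nd Friday is 2006-10-13.
2nd Friday of November 2006: 2006-11-10.
2nd Friday of December 2006: 2006-12-08.
2nd Friday of January 2007: 2007-01-12.
February 2007 — 2nd Friday is 2007-02-09.
March 2007 — 2nd Friday is 2007-03-09.

2007-03-09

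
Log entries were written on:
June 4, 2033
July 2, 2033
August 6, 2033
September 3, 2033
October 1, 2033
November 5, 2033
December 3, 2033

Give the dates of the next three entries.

Gaps: 28, 35, 28, 28, 35, 28 days — a mix of 28 and 35. Every date is a Saturday.
Each is the 1st Saturday of its month.
January 2034 — 1st Saturday is January 7, 2034.
February 2034 — 1st Saturday is February 4, 2034.
1st Saturday of March 2034: March 4, 2034.

January 7, 2034; February 4, 2034; March 4, 2034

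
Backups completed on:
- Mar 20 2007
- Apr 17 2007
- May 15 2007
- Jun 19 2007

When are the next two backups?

Jul 17 2007, Aug 21 2007

All dates are Tuesdays, 28, 28, 35 days apart.
Specifically, the 3rd Tuesday of each month.
3rd Tuesday of July 2007: Jul 17 2007.
August 2007 — 3rd Tuesday is Aug 21 2007.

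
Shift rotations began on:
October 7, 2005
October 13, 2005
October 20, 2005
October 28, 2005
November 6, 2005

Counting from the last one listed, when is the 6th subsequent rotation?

January 20, 2006

Gaps: 6, 7, 8, 9 days — each gap is 1 larger than the previous one.
Next gap: 10 days. November 6, 2005 + 10 days = November 16, 2005.
Next gap: 11 days. November 16, 2005 + 11 days = November 27, 2005.
Next gap: 12 days. November 27, 2005 + 12 days = December 9, 2005.
Next gap: 13 days. December 9, 2005 + 13 days = December 22, 2005.
Next gap: 14 days. December 22, 2005 + 14 days = January 5, 2006.
Next gap: 15 days. January 5, 2006 + 15 days = January 20, 2006.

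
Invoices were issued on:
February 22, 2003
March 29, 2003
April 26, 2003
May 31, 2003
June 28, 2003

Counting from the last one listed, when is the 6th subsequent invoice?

December 27, 2003

All Saturdays; the gaps (35, 28, 35, 28) vary with month length.
This is the last Saturday of each month.
July 2003 ends with Saturday July 26, 2003.
August 2003 ends with Saturday August 30, 2003.
September 2003 ends with Saturday September 27, 2003.
Last Saturday of October 2003: October 25, 2003.
November 2003 ends with Saturday November 29, 2003.
Last Saturday of December 2003: December 27, 2003.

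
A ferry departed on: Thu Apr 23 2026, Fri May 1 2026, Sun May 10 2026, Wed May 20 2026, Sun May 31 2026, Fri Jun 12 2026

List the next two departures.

The spacing grows by 1 each time: 8, 9, 10, 11, 12 days.
Next gap: 13 days. Fri Jun 12 2026 + 13 days = Thu Jun 25 2026.
Next gap: 14 days. Thu Jun 25 2026 + 14 days = Thu Jul 9 2026.

Thu Jun 25 2026, Thu Jul 9 2026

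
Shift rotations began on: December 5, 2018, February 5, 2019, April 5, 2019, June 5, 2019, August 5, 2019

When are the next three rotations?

The day-of-month is always 5 (62, 59, 61, 61 days between events).
So this recurs on the 5th of every 2 months.
Next: October 2019 → October 5, 2019.
December 2019: December 5, 2019.
Next: February 2020 → February 5, 2020.

October 5, 2019; December 5, 2019; February 5, 2020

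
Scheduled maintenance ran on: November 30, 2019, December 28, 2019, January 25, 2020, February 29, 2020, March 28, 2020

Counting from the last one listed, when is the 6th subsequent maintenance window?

Every date is a Saturday; gaps 28, 28, 35, 28 days.
Each is the last Saturday of its month (at least one falls on the 29th or later, ruling out '4th Saturday').
Last Saturday of April 2020: April 25, 2020.
Last Saturday of May 2020: May 30, 2020.
June 2020 ends with Saturday June 27, 2020.
Last Saturday of July 2020: July 25, 2020.
August 2020 ends with Saturday August 29, 2020.
Last Saturday of September 2020: September 26, 2020.

September 26, 2020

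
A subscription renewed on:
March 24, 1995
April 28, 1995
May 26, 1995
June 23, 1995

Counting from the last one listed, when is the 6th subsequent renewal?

All dates are Fridays, 35, 28, 28 days apart.
Specifically, the 4th Friday of each month.
4th Friday of July 1995: July 28, 1995.
August 1995 — 4th Friday is August 25, 1995.
September 1995 — 4th Friday is September 22, 1995.
4th Friday of October 1995: October 27, 1995.
4th Friday of November 1995: November 24, 1995.
4th Friday of December 1995: December 22, 1995.

December 22, 1995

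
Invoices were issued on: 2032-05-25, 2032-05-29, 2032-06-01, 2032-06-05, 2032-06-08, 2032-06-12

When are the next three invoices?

2032-06-15, 2032-06-19, 2032-06-22

The gap pattern 4, 3, 4, 3, 4 repeats every 2 events.
These are the Tuesdays and Saturdays of each week.
The following Tuesday is 2032-06-15.
Next Saturday: 2032-06-19.
The following Tuesday is 2032-06-22.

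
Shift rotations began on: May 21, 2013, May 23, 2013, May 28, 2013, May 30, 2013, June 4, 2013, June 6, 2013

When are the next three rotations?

Gaps: 2, 5, 2, 5, 2 days — not constant, but cyclic with period 2.
The events fall on every Tuesday and Thursday.
The following Tuesday is June 11, 2013.
The following Thursday is June 13, 2013.
Next Tuesday: June 18, 2013.

June 11, 2013; June 13, 2013; June 18, 2013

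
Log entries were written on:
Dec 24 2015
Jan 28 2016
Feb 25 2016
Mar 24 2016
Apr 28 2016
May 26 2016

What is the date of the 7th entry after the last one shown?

Dec 22 2016

These are Thursdays at 28- or 35-day spacing (35, 28, 28, 35, 28).
The pattern: 4th Thursday of the month.
June 2016 — 4th Thursday is Jun 23 2016.
July 2016 — 4th Thursday is Jul 28 2016.
August 2016 — 4th Thursday is Aug 25 2016.
4th Thursday of September 2016: Sep 22 2016.
October 2016 — 4th Thursday is Oct 27 2016.
November 2016 — 4th Thursday is Nov 24 2016.
4th Thursday of December 2016: Dec 22 2016.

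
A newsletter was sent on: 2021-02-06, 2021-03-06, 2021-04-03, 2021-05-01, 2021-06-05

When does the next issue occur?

All dates are Saturdays, 28, 28, 28, 35 days apart.
Specifically, the 1st Saturday of each month.
1st Saturday of July 2021: 2021-07-03.

2021-07-03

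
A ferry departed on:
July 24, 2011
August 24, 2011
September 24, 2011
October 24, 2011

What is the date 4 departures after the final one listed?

Gaps: 31, 31, 30 days — not constant. Every event is on the 24th of the month.
Pattern: the 24th of each month.
Next: November 2011 → November 24, 2011.
December 2011: December 24, 2011.
Next: January 2012 → January 24, 2012.
February 2012: February 24, 2012.

February 24, 2012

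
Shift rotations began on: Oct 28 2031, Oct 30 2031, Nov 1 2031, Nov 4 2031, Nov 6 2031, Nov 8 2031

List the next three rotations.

The gap pattern 2, 2, 3, 2, 2 repeats every 3 events.
These are the Tuesdays, Thursdays and Saturdays of each week.
Next Tuesday: Nov 11 2031.
The following Thursday is Nov 13 2031.
The following Saturday is Nov 15 2031.

Nov 11 2031, Nov 13 2031, Nov 15 2031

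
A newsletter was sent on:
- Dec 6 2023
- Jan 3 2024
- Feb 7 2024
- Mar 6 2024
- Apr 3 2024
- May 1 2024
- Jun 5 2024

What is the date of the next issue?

These are Wednesdays at 28- or 35-day spacing (28, 35, 28, 28, 28, 35).
The pattern: 1st Wednesday of the month.
July 2024 — 1st Wednesday is Jul 3 2024.

Jul 3 2024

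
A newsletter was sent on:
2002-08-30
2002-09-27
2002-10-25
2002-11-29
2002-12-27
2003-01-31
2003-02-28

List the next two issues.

2003-03-28, 2003-04-25

Every date is a Friday; gaps 28, 28, 35, 28, 35, 28 days.
Each is the last Friday of its month (at least one falls on the 29th or later, ruling out '4th Friday').
March 2003 ends with Friday 2003-03-28.
April 2003 ends with Friday 2003-04-25.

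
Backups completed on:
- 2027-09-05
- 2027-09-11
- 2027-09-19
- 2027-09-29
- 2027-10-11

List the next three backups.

2027-10-25, 2027-11-10, 2027-11-28

Gaps: 6, 8, 10, 12 days — each gap is 2 larger than the previous one.
Next gap: 14 days. 2027-10-11 + 14 days = 2027-10-25.
Next gap: 16 days. 2027-10-25 + 16 days = 2027-11-10.
Next gap: 18 days. 2027-11-10 + 18 days = 2027-11-28.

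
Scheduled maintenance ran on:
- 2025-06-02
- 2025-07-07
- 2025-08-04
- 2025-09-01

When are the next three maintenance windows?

Gaps: 35, 28, 28 days — a mix of 28 and 35. Every date is a Monday.
Each is the 1st Monday of its month.
1st Monday of October 2025: 2025-10-06.
1st Monday of November 2025: 2025-11-03.
December 2025 — 1st Monday is 2025-12-01.

2025-10-06, 2025-11-03, 2025-12-01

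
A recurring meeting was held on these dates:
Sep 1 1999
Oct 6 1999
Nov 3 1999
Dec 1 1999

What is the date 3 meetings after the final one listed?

All dates are Wednesdays, 35, 28, 28 days apart.
Specifically, the 1st Wednesday of each month.
1st Wednesday of January 2000: Jan 5 2000.
1st Wednesday of February 2000: Feb 2 2000.
March 2000 — 1st Wednesday is Mar 1 2000.

Mar 1 2000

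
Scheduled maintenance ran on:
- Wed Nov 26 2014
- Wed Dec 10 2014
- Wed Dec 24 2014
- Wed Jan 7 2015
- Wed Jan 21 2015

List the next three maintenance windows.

Gaps between consecutive events: 14, 14, 14, 14 days — a constant 14-day interval.
Wed Jan 21 2015 + 14 days = Wed Feb 4 2015.
Wed Feb 4 2015 + 14 days = Wed Feb 18 2015.
Wed Feb 18 2015 + 14 days = Wed Mar 4 2015.

Wed Feb 4 2015, Wed Feb 18 2015, Wed Mar 4 2015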